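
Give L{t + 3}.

L{t + 3} = L{t} + 3·L{1} = 1/s² + 3/s

Final answer: 1/s² + 3/s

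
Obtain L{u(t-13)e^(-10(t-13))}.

u(t-a)f(t-a) with f(t)=e^(-10t). L{e^(-10t)} = 1/(s+10). By time shift: e^(-13s)/(s+10)

Final answer: e^(-13s)/(s+10)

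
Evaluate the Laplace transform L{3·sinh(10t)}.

L{sinh(ωt)} = ω/(s² - ω²), so L{sinh(10t)} = 10/(s² - 100). Then L{3·sinh(10t)} = 3·10/(s² - 100) = 30/(s² - 100)

Final answer: 30/(s² - 100)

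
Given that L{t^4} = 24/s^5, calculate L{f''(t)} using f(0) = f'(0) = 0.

L{f''(t)} = s²F(s) - sf(0) - f'(0) = s²·24/s^5 - 0 - 0 = 24/s^3

Final answer: 24/s^3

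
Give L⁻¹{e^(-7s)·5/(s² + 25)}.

L⁻¹{5/(s² + 25)} = sin(5t). By the time shift theorem, L⁻¹{e^(-as)F(s)} = u(t-a)f(t-a) with a=7, so L⁻¹{e^(-7s)·5/(s² + 25)} = u(t-7)·sin(5(t-7))

Final answer: u(t-7)·sin(5(t-7))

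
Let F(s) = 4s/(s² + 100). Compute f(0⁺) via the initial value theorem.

f(0⁺) = lim_{s→∞} s·4s/(s² + 100) = lim_{s→∞} 4s²/(s² + 100) = 4

Final answer: 4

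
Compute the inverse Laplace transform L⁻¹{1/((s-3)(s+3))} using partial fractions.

Decompose: A/(s-3) + B/(s+3). A = 1/6, B = -1/6. f(t) = (e^(3t) - e^(-3t))/6

Final answer: (e^(3t) - e^(-3t))/6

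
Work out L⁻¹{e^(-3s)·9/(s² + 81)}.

L⁻¹{9/(s² + 81)} = sin(9t). By the time shift theorem, L⁻¹{e^(-as)F(s)} = u(t-a)f(t-a) with a=3, so L⁻¹{e^(-3s)·9/(s² + 81)} = u(t-3)·sin(9(t-3))

Final answer: u(t-3)·sin(9(t-3))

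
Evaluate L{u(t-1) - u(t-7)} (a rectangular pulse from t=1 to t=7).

L{u(t-a)} = e^(-as)/s. L{u(t-1) - u(t-7)} = (e^(-s) - e^(-7s))/s

Final answer: (e^(-s) - e^(-7s))/s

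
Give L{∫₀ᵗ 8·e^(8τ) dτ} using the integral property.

L{∫₀ᵗ f(τ)dτ} = F(s)/s with F(s) = 8/(s-8), so L{∫₀ᵗ 8·e^(8τ) dτ} = 8/(s(s-8))

Final answer: 8/(s(s-8))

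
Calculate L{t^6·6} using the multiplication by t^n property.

L{6} = 6/s. d^1/ds^1[1/s] = -1/s². d^2/ds^2[1/s] = 2/s^3. d^3/ds^3[1/s] = -6/s^4. d^4/ds^4[1/s] = 24/s^5. d^5/ds^5[1/s] = -120/s^6. d^6/ds^6[1/s] = 720/s^7. So L{t^6} = (-1)^{6}·720/s^7 = 720/s^7. Then L{t^6·6} = 6·720/s^7 = 4320/s^7

Final answer: 4320/s^7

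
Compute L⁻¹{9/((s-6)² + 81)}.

Form: b/((s-a)² + b²) → e^(at)sin(bt). With a=6, b=9

Final answer: e^(6t)·sin(9t)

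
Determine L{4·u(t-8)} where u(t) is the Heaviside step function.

L{u(t-a)} = e^(-as)/s. Here a=8, so L{u(t-8)} = e^(-8s)/s, and L{4·u(t-8)} = 4·e^(-8s)/s

Final answer: 4·e^(-8s)/s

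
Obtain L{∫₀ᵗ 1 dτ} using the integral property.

L{∫₀ᵗ f(τ)dτ} = F(s)/s with f(t) = 1. F(s) = 1/s, so L{∫₀ᵗ 1 dτ} = (1/s)/s = 1/s². (Check: ∫₀ᵗ 1 dτ = t.)

Final answer: 1/s²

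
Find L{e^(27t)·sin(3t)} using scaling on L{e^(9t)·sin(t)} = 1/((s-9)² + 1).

Scaling with a=3: L{e^(27t)·sin(3t)} = (1/3) · 1/((s/3-9)² + 1). Simplifying: 3/((s-27)² + 9)

Final answer: 3/((s-27)² + 9)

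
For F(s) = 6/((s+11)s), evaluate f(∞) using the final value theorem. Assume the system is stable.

f(∞) = lim_{s→0} sF(s) = lim_{s→0} 6/(s+11) = 6/11

Final answer: 6/11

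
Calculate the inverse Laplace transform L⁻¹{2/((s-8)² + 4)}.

Using frequency shift, L⁻¹{2/((s-8)² + 4)} = e^(8t)·sin(2t)

Final answer: e^(8t)·sin(2t)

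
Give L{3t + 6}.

L{3t + 6} = 3·L{t} + 6·L{1} = 3/s² + 6/s

Final answer: 3/s² + 6/s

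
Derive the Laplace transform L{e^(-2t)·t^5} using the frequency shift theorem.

L{e^(at)·t^n} = n!/(s-a)^(n+1), so L{e^(-2t)·t^5} = 120/(s+2)^6

Final answer: 120/(s+2)^6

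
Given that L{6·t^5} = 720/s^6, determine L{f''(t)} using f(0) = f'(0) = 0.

L{f''(t)} = s²F(s) - sf(0) - f'(0) = s²·720/s^6 - 0 - 0 = 720/s^4

Final answer: 720/s^4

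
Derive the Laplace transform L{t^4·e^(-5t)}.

L{t^n·e^(at)} = n!/(s-a)^(n+1), so L{t^4·e^(-5t)} = 24/(s+5)^5

Final answer: 24/(s+5)^5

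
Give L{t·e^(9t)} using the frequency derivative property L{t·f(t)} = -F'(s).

L{e^(9t)} = 1/(s-9). By frequency derivative: L{t·e^(9t)} = -d/ds[1/(s-9)] = -(-1)/(s-9)² = 1/(s-9)²

Final answer: 1/(s-9)²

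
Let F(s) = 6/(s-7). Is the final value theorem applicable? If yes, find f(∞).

sF(s) = 6s/(s-7) has a pole at s = 7 in the right half-plane. Theorem does NOT apply (unstable system; f(t) = 6·e^(7t) grows without bound).

Final answer: Not applicable (unstable)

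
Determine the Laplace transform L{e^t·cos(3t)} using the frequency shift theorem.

Frequency shift: L{e^(at)f(t)} = F(s-a). L{e^t·cos(3t)} = (s-1)/((s-1)² + 9)

Final answer: (s-1)/((s-1)² + 9)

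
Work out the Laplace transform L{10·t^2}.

L{t^n} = n!/s^(n+1), so L{t^2} = 2/s^3. Then L{10·t^2} = 10·2/s^3 = 20/s^3

Final answer: 20/s^3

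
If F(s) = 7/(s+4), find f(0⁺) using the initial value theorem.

f(0⁺) = lim_{s→∞} s·7/(s+4) = lim_{s→∞} 7s/(s+4) = 7

Final answer: 7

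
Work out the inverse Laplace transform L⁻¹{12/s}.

L⁻¹{c/s} = c, so L⁻¹{12/s} = 12

Final answer: 12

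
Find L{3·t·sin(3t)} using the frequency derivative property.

L{sin(3t)} = 3/(s² + 9). By L{t·f(t)} = -F'(s): -d/ds[3/(s² + 9)] = -(3)·(-2s)/(s² + 9)² = 6s/(s² + 9)². Then L{3·t·sin(3t)} = 3·6s/(s² + 9)² = 18s/(s² + 9)²

Final answer: 18s/(s² + 9)²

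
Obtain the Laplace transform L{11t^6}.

L{11t^6} = 11 · L{t^6} = 11 · 720/s^7 = 7920/s^7

Final answer: 7920/s^7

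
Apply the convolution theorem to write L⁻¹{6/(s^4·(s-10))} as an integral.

6/(s^4·(s-10)) = (6/s^4)·(1/(s-10)) = L{t^3}·L{e^(10t)}. So f(t) = t^3*e^(10t) = ∫₀ᵗ τ^3·e^(10(t-τ)) dτ

Final answer: ∫₀ᵗ τ^3·e^(10(t-τ)) dτ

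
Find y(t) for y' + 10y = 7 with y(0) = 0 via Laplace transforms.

sY + 10Y = 7/s. Y = 7/(s(s+10)). Partial fractions: Y = 7/10/s - 7/10/(s+10)

Final answer: y(t) = 7/10(1 - e^(-10t))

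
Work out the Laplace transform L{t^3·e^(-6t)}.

L{t^n·e^(at)} = n!/(s-a)^(n+1), so L{t^3·e^(-6t)} = 6/(s+6)^4

Final answer: 6/(s+6)^4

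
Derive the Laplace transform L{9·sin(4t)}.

L{sin(ωt)} = ω/(s² + ω²), so L{sin(4t)} = 4/(s² + 16). Then L{9·sin(4t)} = 9·4/(s² + 16) = 36/(s² + 16)

Final answer: 36/(s² + 16)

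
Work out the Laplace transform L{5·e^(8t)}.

L{e^(at)} = 1/(s-a), so L{e^(8t)} = 1/(s-8). Then L{5·e^(8t)} = 5/(s-8)

Final answer: 5/(s-8)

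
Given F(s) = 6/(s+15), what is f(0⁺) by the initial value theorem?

f(0⁺) = lim_{s→∞} s·6/(s+15) = lim_{s→∞} 6s/(s+15) = 6

Final answer: 6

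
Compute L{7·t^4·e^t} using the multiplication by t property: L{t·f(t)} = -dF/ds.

Using L{t^n·e^(at)} = n!/(s-a)^(n+1), L{t^4·e^t} = 24/(s-1)^5, so L{7·t^4·e^t} = 7·24/(s-1)^5 = 168/(s-1)^5

Final answer: 168/(s-1)^5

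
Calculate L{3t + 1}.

L{3t + 1} = 3·L{t} + L{1} = 3/s² + 1/s

Final answer: 3/s² + 1/s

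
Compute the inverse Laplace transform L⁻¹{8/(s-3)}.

L⁻¹{1/(s-a)} = e^(at), so L⁻¹{1/(s-3)} = e^(3t), and L⁻¹{8/(s-3)} = 8·e^(3t)

Final answer: 8·e^(3t)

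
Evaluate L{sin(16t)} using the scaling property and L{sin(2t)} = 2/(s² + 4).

Using L{f(at)} = (1/a)F(s/a) with a=8: L{sin(16t)} = (1/8) · 2/((s/8)² + 4) = (1/8) · 2·64/(s² + 256) = 16/(s² + 256)

Final answer: 16/(s² + 256)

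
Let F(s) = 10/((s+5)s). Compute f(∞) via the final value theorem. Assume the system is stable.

f(∞) = lim_{s→0} sF(s) = lim_{s→0} 10/(s+5) = 2

Final answer: 2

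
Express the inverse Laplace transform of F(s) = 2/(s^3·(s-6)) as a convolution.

2/(s^3·(s-6)) = (2/s^3)·(1/(s-6)) = L{t^2}·L{e^(6t)}. So f(t) = t^2*e^(6t) = ∫₀ᵗ τ^2·e^(6(t-τ)) dτ

Final answer: ∫₀ᵗ τ^2·e^(6(t-τ)) dτ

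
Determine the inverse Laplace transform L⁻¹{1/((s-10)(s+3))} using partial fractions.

Decompose: A/(s-10) + B/(s+3). A = 1/13, B = -1/13. f(t) = (e^(10t) - e^(-3t))/13

Final answer: (e^(10t) - e^(-3t))/13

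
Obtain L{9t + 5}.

L{9t + 5} = 9·L{t} + 5·L{1} = 9/s² + 5/s

Final answer: 9/s² + 5/s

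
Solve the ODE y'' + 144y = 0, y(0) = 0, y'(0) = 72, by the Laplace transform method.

L{y''} + 144L{y} = 0. s²Y - 0 - 72 + 144Y = 0. Y(s² + 144) = 72. Y = (72)/(s² + 144). Inverting: y(t) = 6sin(12t)

Final answer: y(t) = 6sin(12t)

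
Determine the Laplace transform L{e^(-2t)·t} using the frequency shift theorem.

L{e^(at)·t^n} = n!/(s-a)^(n+1), so L{e^(-2t)·t} = 1/(s+2)^2

Final answer: 1/(s+2)^2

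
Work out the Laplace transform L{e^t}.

L{e^(at)} = 1/(s-a), so L{e^t} = 1/(s-1)

Final answer: 1/(s-1)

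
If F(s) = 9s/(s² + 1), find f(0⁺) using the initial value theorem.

f(0⁺) = lim_{s→∞} s·9s/(s² + 1) = lim_{s→∞} 9s²/(s² + 1) = 9

Final answer: 9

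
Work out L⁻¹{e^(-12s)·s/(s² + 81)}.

L⁻¹{s/(s² + 81)} = cos(9t). By the time shift theorem, L⁻¹{e^(-as)F(s)} = u(t-a)f(t-a) with a=12, so L⁻¹{e^(-12s)·s/(s² + 81)} = u(t-12)·cos(9(t-12))

Final answer: u(t-12)·cos(9(t-12))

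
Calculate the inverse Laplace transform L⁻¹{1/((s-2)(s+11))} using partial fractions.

Decompose: A/(s-2) + B/(s+11). A = 1/13, B = -1/13. f(t) = (e^(2t) - e^(-11t))/13

Final answer: (e^(2t) - e^(-11t))/13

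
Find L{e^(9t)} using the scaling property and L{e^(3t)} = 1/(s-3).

Using L{f(at)} = (1/a)F(s/a) with a=3 and f(t) = e^(3t): L{e^(9t)} = (1/3) · 1/((s/3)-3) = (1/3) · 3/(s-9) = 1/(s-9)

Final answer: 1/(s-9)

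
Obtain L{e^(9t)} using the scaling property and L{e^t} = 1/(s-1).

Using L{f(at)} = (1/a)F(s/a) with a=9 and f(t) = e^t: L{e^(9t)} = (1/9) · 1/((s/9)-1) = (1/9) · 9/(s-9) = 1/(s-9)

Final answer: 1/(s-9)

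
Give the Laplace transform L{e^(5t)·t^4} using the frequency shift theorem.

L{e^(at)·t^n} = n!/(s-a)^(n+1), so L{e^(5t)·t^4} = 24/(s-5)^5

Final answer: 24/(s-5)^5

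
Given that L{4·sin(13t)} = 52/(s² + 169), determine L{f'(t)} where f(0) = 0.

L{f'(t)} = s·F(s) - f(0) = s·52/(s² + 169) - 0 = 52s/(s² + 169)

Final answer: 52s/(s² + 169)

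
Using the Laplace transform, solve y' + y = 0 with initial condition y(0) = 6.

L{y'} + L{y} = 0. sY - 6 + Y = 0. Y(s+1) = 6. Y = 6/(s+1)

Final answer: y(t) = 6e^(-t)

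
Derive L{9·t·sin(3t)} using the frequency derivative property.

L{sin(3t)} = 3/(s² + 9). By L{t·f(t)} = -F'(s): -d/ds[3/(s² + 9)] = -(3)·(-2s)/(s² + 9)² = 6s/(s² + 9)². Then L{9·t·sin(3t)} = 9·6s/(s² + 9)² = 54s/(s² + 9)²

Final answer: 54s/(s² + 9)²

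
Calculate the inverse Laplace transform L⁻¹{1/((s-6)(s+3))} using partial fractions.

Decompose: A/(s-6) + B/(s+3). A = 1/9, B = -1/9. f(t) = (e^(6t) - e^(-3t))/9

Final answer: (e^(6t) - e^(-3t))/9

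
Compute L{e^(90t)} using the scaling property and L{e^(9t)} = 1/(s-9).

Using L{f(at)} = (1/a)F(s/a) with a=10 and f(t) = e^(9t): L{e^(90t)} = (1/10) · 1/((s/10)-9) = (1/10) · 10/(s-90) = 1/(s-90)

Final answer: 1/(s-90)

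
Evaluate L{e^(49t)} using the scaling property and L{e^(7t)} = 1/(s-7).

Using L{f(at)} = (1/a)F(s/a) with a=7 and f(t) = e^(7t): L{e^(49t)} = (1/7) · 1/((s/7)-7) = (1/7) · 7/(s-49) = 1/(s-49)

Final answer: 1/(s-49)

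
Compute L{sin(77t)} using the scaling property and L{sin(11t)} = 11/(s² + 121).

Using L{f(at)} = (1/a)F(s/a) with a=7: L{sin(77t)} = (1/7) · 11/((s/7)² + 121) = (1/7) · 11·49/(s² + 5929) = 77/(s² + 5929)

Final answer: 77/(s² + 5929)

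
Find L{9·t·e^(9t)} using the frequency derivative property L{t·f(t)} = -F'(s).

L{e^(9t)} = 1/(s-9). By frequency derivative: L{t·e^(9t)} = -d/ds[1/(s-9)] = -(-1)/(s-9)² = 1/(s-9)². Then L{9·t·e^(9t)} = 9·1/(s-9)² = 9/(s-9)²

Final answer: 9/(s-9)²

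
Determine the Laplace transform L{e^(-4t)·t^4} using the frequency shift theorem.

L{e^(at)·t^n} = n!/(s-a)^(n+1), so L{e^(-4t)·t^4} = 24/(s+4)^5

Final answer: 24/(s+4)^5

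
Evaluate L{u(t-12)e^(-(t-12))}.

u(t-a)f(t-a) with f(t)=e^(-t). L{e^(-t)} = 1/(s+1). By time shift: e^(-12s)/(s+1)

Final answer: e^(-12s)/(s+1)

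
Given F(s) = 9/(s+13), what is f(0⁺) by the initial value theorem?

f(0⁺) = lim_{s→∞} s·9/(s+13) = lim_{s→∞} 9s/(s+13) = 9

Final answer: 9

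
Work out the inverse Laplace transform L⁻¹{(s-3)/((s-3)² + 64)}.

Using frequency shift, L⁻¹{(s-3)/((s-3)² + 64)} = e^(3t)·cos(8t)

Final answer: e^(3t)·cos(8t)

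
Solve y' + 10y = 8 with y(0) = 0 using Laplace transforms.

sY + 10Y = 8/s. Y = 8/(s(s+10)). Partial fractions: Y = 4/5/s - 4/5/(s+10)

Final answer: y(t) = 4/5(1 - e^(-10t))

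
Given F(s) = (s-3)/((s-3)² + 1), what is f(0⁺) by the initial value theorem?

f(0⁺) = lim_{s→∞} sF(s) = lim_{s→∞} s(s-3)/((s-3)² + 1) = 1

Final answer: 1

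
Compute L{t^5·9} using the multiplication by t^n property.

L{9} = 9/s. d^1/ds^1[1/s] = -1/s². d^2/ds^2[1/s] = 2/s^3. d^3/ds^3[1/s] = -6/s^4. d^4/ds^4[1/s] = 24/s^5. d^5/ds^5[1/s] = -120/s^6. So L{t^5} = (-1)^{5}·-120/s^6 = 120/s^6. Then L{t^5·9} = 9·120/s^6 = 1080/s^6

Final answer: 1080/s^6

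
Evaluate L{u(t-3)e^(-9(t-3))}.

u(t-a)f(t-a) with f(t)=e^(-9t). L{e^(-9t)} = 1/(s+9). By time shift: e^(-3s)/(s+9)

Final answer: e^(-3s)/(s+9)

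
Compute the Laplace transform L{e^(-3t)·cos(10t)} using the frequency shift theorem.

Frequency shift: L{e^(at)f(t)} = F(s-a). L{e^(-3t)·cos(10t)} = (s+3)/((s+3)² + 100)

Final answer: (s+3)/((s+3)² + 100)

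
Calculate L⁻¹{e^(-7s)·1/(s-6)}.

L⁻¹{1/(s-6)} = e^(6t). By the time shift theorem, L⁻¹{e^(-as)F(s)} = u(t-a)f(t-a) with a=7, so L⁻¹{e^(-7s)·1/(s-6)} = u(t-7)·e^(6(t-7))

Final answer: u(t-7)·e^(6(t-7))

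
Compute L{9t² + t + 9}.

L{9t² + t + 9} = 9·2/s³ + 1/s² + 9/s = 18/s³ + 1/s² + 9/s

Final answer: 18/s³ + 1/s² + 9/s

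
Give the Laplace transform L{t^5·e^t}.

L{t^n·e^(at)} = n!/(s-a)^(n+1), so L{t^5·e^t} = 120/(s-1)^6

Final answer: 120/(s-1)^6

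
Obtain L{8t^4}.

L{t^n} = n!/s^(n+1). So L{8t^4} = 8·4!/s^5 = 192/s^5

Final answer: 192/s^5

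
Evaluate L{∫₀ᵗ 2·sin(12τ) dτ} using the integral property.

L{∫₀ᵗ f(τ)dτ} = F(s)/s with F(s) = 24/(s² + 144), so the result is (24/(s² + 144))/s = 24/(s(s² + 144))

Final answer: 24/(s(s² + 144))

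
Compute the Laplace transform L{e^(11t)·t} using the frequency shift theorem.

L{e^(at)·t^n} = n!/(s-a)^(n+1), so L{e^(11t)·t} = 1/(s-11)^2

Final answer: 1/(s-11)^2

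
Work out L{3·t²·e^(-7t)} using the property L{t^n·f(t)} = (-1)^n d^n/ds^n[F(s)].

L{e^(-7t)} = 1/(s+7). d/ds[1/(s+7)] = -1/(s+7)². d²/ds²[1/(s+7)] = 2/(s+7)³. So L{t²·e^(-7t)} = (-1)² · 2/(s+7)³ = 2/(s+7)³. Then L{3·t²·e^(-7t)} = 3·2/(s+7)³ = 6/(s+7)³

Final answer: 6/(s+7)³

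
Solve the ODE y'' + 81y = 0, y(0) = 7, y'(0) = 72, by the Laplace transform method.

L{y''} + 81L{y} = 0. s²Y - 7s - 72 + 81Y = 0. Y(s² + 81) = 7s + 72. Y = (7s + 72)/(s² + 81). Inverting: y(t) = 7cos(9t) + 8sin(9t)

Final answer: y(t) = 7cos(9t) + 8sin(9t)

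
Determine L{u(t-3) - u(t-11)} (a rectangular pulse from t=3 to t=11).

L{u(t-a)} = e^(-as)/s. L{u(t-3) - u(t-11)} = (e^(-3s) - e^(-11s))/s

Final answer: (e^(-3s) - e^(-11s))/s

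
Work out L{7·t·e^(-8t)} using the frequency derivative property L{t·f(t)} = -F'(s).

L{e^(-8t)} = 1/(s+8). By frequency derivative: L{t·e^(-8t)} = -d/ds[1/(s+8)] = -(-1)/(s+8)² = 1/(s+8)². Then L{7·t·e^(-8t)} = 7·1/(s+8)² = 7/(s+8)²

Final answer: 7/(s+8)²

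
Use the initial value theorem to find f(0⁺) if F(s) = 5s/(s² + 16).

f(0⁺) = lim_{s→∞} s·5s/(s² + 16) = lim_{s→∞} 5s²/(s² + 16) = 5

Final answer: 5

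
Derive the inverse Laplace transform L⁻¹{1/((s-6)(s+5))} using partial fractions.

Decompose: A/(s-6) + B/(s+5). A = 1/11, B = -1/11. f(t) = (e^(6t) - e^(-5t))/11

Final answer: (e^(6t) - e^(-5t))/11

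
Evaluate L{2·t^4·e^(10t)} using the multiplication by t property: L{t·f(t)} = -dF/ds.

Using L{t^n·e^(at)} = n!/(s-a)^(n+1), L{t^4·e^(10t)} = 24/(s-10)^5, so L{2·t^4·e^(10t)} = 2·24/(s-10)^5 = 48/(s-10)^5

Final answer: 48/(s-10)^5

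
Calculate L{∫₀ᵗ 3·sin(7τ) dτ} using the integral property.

L{∫₀ᵗ f(τ)dτ} = F(s)/s with F(s) = 21/(s² + 49), so the result is (21/(s² + 49))/s = 21/(s(s² + 49))

Final answer: 21/(s(s² + 49))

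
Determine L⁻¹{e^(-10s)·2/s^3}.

L⁻¹{2/s^3} = t^2. By the time shift theorem, L⁻¹{e^(-as)F(s)} = u(t-a)f(t-a) with a=10, so L⁻¹{e^(-10s)·2/s^3} = u(t-10)·(t-10)^2

Final answer: u(t-10)·(t-10)^2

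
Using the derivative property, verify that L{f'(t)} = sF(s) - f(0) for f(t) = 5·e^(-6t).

f'(t) = -30e^(-6t). Direct: L{f'(t)} = -30/(s+6). Property: s·5/(s+6) - 5 = (5s - 5(s+6))/(s+6) = -30/(s+6). ✓

Final answer: -30/(s+6)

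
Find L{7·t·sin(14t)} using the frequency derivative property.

L{sin(14t)} = 14/(s² + 196). By L{t·f(t)} = -F'(s): -d/ds[14/(s² + 196)] = -(14)·(-2s)/(s² + 196)² = 28s/(s² + 196)². Then L{7·t·sin(14t)} = 7·28s/(s² + 196)² = 196s/(s² + 196)²

Final answer: 196s/(s² + 196)²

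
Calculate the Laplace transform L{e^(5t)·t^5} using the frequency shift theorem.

L{e^(at)·t^n} = n!/(s-a)^(n+1), so L{e^(5t)·t^5} = 120/(s-5)^6

Final answer: 120/(s-5)^6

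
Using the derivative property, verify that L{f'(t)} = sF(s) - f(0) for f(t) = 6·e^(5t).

f'(t) = 30e^(5t). Direct: L{f'(t)} = 30/(s-5). Property: s·6/(s-5) - 6 = (6s - 6(s-5))/(s-5) = 30/(s-5). ✓

Final answer: 30/(s-5)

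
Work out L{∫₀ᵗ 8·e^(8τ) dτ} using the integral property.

L{∫₀ᵗ f(τ)dτ} = F(s)/s with F(s) = 8/(s-8), so L{∫₀ᵗ 8·e^(8τ) dτ} = 8/(s(s-8))

Final answer: 8/(s(s-8))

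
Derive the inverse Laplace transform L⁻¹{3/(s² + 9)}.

L⁻¹{3/(s² + 9)} = sin(3t)

Final answer: sin(3t)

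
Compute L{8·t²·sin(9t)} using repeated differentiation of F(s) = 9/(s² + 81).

F(s) = 9/(s² + 81). F'(s) = -18s/(s² + 81)². F''(s) = -18(81 - 3s²)/(s² + 81)³ = (54s² - 1458)/(s² + 81)³. So L{t²·sin(9t)} = (-1)² F''(s) = (54s² - 1458)/(s² + 81)³. Then L{8·t²·sin(9t)} = 8·(54s² - 1458)/(s² + 81)³ = (432s² - 11664)/(s² + 81)³

Final answer: (432s² - 11664)/(s² + 81)³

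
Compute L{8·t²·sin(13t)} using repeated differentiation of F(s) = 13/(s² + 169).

F(s) = 13/(s² + 169). F'(s) = -26s/(s² + 169)². F''(s) = -26(169 - 3s²)/(s² + 169)³ = (78s² - 4394)/(s² + 169)³. So L{t²·sin(13t)} = (-1)² F''(s) = (78s² - 4394)/(s² + 169)³. Then L{8·t²·sin(13t)} = 8·(78s² - 4394)/(s² + 169)³ = (624s² - 35152)/(s² + 169)³

Final answer: (624s² - 35152)/(s² + 169)³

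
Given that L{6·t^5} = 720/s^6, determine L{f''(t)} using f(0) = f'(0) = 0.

L{f''(t)} = s²F(s) - sf(0) - f'(0) = s²·720/s^6 - 0 - 0 = 720/s^4

Final answer: 720/s^4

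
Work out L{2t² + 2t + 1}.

L{2t² + 2t + 1} = 2·2/s³ + 2/s² + 1/s = 4/s³ + 2/s² + 1/s

Final answer: 4/s³ + 2/s² + 1/s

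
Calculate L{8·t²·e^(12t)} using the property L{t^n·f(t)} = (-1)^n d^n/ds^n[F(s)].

L{e^(12t)} = 1/(s-12). d/ds[1/(s-12)] = -1/(s-12)². d²/ds²[1/(s-12)] = 2/(s-12)³. So L{t²·e^(12t)} = (-1)² · 2/(s-12)³ = 2/(s-12)³. Then L{8·t²·e^(12t)} = 8·2/(s-12)³ = 16/(s-12)³

Final answer: 16/(s-12)³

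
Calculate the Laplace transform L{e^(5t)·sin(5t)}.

L{e^(at)·sin(ωt)} = ω/((s-a)² + ω²), so L{e^(5t)·sin(5t)} = 5/((s-5)² + 25)

Final answer: 5/((s-5)² + 25)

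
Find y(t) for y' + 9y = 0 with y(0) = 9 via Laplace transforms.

L{y'} + 9L{y} = 0. sY - 9 + 9Y = 0. Y(s+9) = 9. Y = 9/(s+9)

Final answer: y(t) = 9e^(-9t)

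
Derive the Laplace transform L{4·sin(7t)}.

L{sin(ωt)} = ω/(s² + ω²), so L{sin(7t)} = 7/(s² + 49). Then L{4·sin(7t)} = 4·7/(s² + 49) = 28/(s² + 49)

Final answer: 28/(s² + 49)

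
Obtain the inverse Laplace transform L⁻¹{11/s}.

L⁻¹{c/s} = c, so L⁻¹{11/s} = 11

Final answer: 11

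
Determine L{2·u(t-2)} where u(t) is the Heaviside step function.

L{u(t-a)} = e^(-as)/s. Here a=2, so L{u(t-2)} = e^(-2s)/s, and L{2·u(t-2)} = 2·e^(-2s)/s

Final answer: 2·e^(-2s)/s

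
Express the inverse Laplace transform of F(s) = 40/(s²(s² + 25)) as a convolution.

40/(s²(s² + 25)) = (1/s²)·(40/(s² + 25)) = L{t}·L{8·sin(5t)}. So f(t) = t*(8·sin(5t)) = ∫₀ᵗ 8τ·sin(5(t-τ)) dτ

Final answer: ∫₀ᵗ 8τ·sin(5(t-τ)) dτ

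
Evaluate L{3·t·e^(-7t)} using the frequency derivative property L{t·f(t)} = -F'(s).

L{e^(-7t)} = 1/(s+7). By frequency derivative: L{t·e^(-7t)} = -d/ds[1/(s+7)] = -(-1)/(s+7)² = 1/(s+7)². Then L{3·t·e^(-7t)} = 3·1/(s+7)² = 3/(s+7)²

Final answer: 3/(s+7)²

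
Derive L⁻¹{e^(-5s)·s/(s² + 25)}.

L⁻¹{s/(s² + 25)} = cos(5t). By the time shift theorem, L⁻¹{e^(-as)F(s)} = u(t-a)f(t-a) with a=5, so L⁻¹{e^(-5s)·s/(s² + 25)} = u(t-5)·cos(5(t-5))

Final answer: u(t-5)·cos(5(t-5))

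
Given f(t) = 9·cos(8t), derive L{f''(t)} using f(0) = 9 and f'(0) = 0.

F(s) = 9s/(s² + 64). L{f''(t)} = s²F(s) - sf(0) - f'(0) = 9s³/(s² + 64) - 9s = (9s³ - 9s(s² + 64))/(s² + 64) = -576s/(s² + 64)

Final answer: -576s/(s² + 64)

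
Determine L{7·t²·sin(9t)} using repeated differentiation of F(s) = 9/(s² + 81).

F(s) = 9/(s² + 81). F'(s) = -18s/(s² + 81)². F''(s) = -18(81 - 3s²)/(s² + 81)³ = (54s² - 1458)/(s² + 81)³. So L{t²·sin(9t)} = (-1)² F''(s) = (54s² - 1458)/(s² + 81)³. Then L{7·t²·sin(9t)} = 7·(54s² - 1458)/(s² + 81)³ = (378s² - 10206)/(s² + 81)³

Final answer: (378s² - 10206)/(s² + 81)³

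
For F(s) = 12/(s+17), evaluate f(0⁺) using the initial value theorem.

f(0⁺) = lim_{s→∞} s·12/(s+17) = lim_{s→∞} 12s/(s+17) = 12

Final answer: 12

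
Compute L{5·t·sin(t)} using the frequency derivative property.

L{sin(t)} = 1/(s² + 1). By L{t·f(t)} = -F'(s): -d/ds[1/(s² + 1)] = -(1)·(-2s)/(s² + 1)² = 2s/(s² + 1)². Then L{5·t·sin(t)} = 5·2s/(s² + 1)² = 10s/(s² + 1)²

Final answer: 10s/(s² + 1)²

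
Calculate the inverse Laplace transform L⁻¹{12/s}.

L⁻¹{c/s} = c, so L⁻¹{12/s} = 12

Final answer: 12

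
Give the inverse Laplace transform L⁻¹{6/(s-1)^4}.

L⁻¹{n!/(s-a)^(n+1)} = t^n·e^(at) with n=3, a=1. So L⁻¹{6/(s-1)^4} = t^3·e^t

Final answer: t^3·e^t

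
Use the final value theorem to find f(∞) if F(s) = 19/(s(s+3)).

f(∞) = lim_{s→0} s·19/(s(s+3)) = lim_{s→0} 19/(s+3) = 19/3 = 19/3

Final answer: 19/3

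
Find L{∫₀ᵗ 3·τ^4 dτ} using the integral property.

L{∫₀ᵗ f(τ)dτ} = F(s)/s with f(t) = 3t^4. F(s) = 72/s^5, so L{∫₀ᵗ 3·τ^4 dτ} = (72/s^5)/s = 72/s^6. (Check: ∫₀ᵗ 3·τ^4 dτ = 3t^5/5.)

Final answer: 72/s^6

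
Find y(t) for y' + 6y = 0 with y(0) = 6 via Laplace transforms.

L{y'} + 6L{y} = 0. sY - 6 + 6Y = 0. Y(s+6) = 6. Y = 6/(s+6)

Final answer: y(t) = 6e^(-6t)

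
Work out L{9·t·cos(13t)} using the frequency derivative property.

L{cos(13t)} = s/(s² + 169). Derivative: d/ds[s/(s² + 169)] = [(s² + 169) - s·2s]/(s² + 169)² = (169 - s²)/(s² + 169)². So L{t·cos(13t)} = -F'(s) = (s² - 169)/(s² + 169)². Then L{9·t·cos(13t)} = 9·(s² - 169)/(s² + 169)²

Final answer: 9·(s² - 169)/(s² + 169)²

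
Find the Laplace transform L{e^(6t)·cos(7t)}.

L{e^(at)·cos(ωt)} = (s-a)/((s-a)² + ω²), so L{e^(6t)·cos(7t)} = (s-6)/((s-6)² + 49)

Final answer: (s-6)/((s-6)² + 49)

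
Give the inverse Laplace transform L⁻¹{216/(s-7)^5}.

L⁻¹{n!/(s-a)^(n+1)} = t^n·e^(at) with n=4, a=7. So L⁻¹{24/(s-7)^5} = t^4·e^(7t), and L⁻¹{216/(s-7)^5} = (216/24)·t^4·e^(7t) = 9·t^4·e^(7t)

Final answer: 9·t^4·e^(7t)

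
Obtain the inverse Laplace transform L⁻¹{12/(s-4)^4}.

L⁻¹{n!/(s-a)^(n+1)} = t^n·e^(at) with n=3, a=4. So L⁻¹{6/(s-4)^4} = t^3·e^(4t), and L⁻¹{12/(s-4)^4} = (12/6)·t^3·e^(4t) = 2·t^3·e^(4t)

Final answer: 2·t^3·e^(4t)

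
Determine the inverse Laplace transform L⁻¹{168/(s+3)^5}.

L⁻¹{n!/(s-a)^(n+1)} = t^n·e^(at) with n=4, a=-3. So L⁻¹{24/(s+3)^5} = t^4·e^(-3t), and L⁻¹{168/(s+3)^5} = (168/24)·t^4·e^(-3t) = 7·t^4·e^(-3t)

Final answer: 7·t^4·e^(-3t)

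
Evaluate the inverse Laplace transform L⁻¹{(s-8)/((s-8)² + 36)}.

Using frequency shift, L⁻¹{(s-8)/((s-8)² + 36)} = e^(8t)·cos(6t)

Final answer: e^(8t)·cos(6t)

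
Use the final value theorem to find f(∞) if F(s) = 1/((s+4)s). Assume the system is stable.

f(∞) = lim_{s→0} sF(s) = lim_{s→0} 1/(s+4) = 1/4

Final answer: 1/4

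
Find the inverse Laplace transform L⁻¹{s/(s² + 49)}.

L⁻¹{s/(s² + 49)} = cos(7t)

Final answer: cos(7t)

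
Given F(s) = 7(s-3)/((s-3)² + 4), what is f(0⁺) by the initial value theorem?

f(0⁺) = lim_{s→∞} sF(s) = lim_{s→∞} 7s(s-3)/((s-3)² + 4) = 7

Final answer: 7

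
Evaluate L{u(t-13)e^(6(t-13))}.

u(t-a)f(t-a) with f(t)=e^(6t). L{e^(6t)} = 1/(s-6). By time shift: e^(-13s)/(s-6)

Final answer: e^(-13s)/(s-6)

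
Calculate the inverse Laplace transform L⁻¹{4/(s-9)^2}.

L⁻¹{n!/(s-a)^(n+1)} = t^n·e^(at) with n=1, a=9. So L⁻¹{1/(s-9)^2} = t·e^(9t), and L⁻¹{4/(s-9)^2} = (4/1)·t·e^(9t) = 4·t·e^(9t)

Final answer: 4·t·e^(9t)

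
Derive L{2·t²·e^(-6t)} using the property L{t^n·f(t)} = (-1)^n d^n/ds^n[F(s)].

L{e^(-6t)} = 1/(s+6). d/ds[1/(s+6)] = -1/(s+6)². d²/ds²[1/(s+6)] = 2/(s+6)³. So L{t²·e^(-6t)} = (-1)² · 2/(s+6)³ = 2/(s+6)³. Then L{2·t²·e^(-6t)} = 2·2/(s+6)³ = 4/(s+6)³

Final answer: 4/(s+6)³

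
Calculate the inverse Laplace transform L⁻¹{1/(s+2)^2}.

L⁻¹{n!/(s-a)^(n+1)} = t^n·e^(at), so L⁻¹{1/(s+2)^2} = t·e^(-2t)

Final answer: t·e^(-2t)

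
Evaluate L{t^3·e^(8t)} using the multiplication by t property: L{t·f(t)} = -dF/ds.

Using L{t^n·e^(at)} = n!/(s-a)^(n+1), L{t^3·e^(8t)} = 6/(s-8)^4

Final answer: 6/(s-8)^4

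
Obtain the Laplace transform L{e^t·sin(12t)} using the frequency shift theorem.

Frequency shift: L{e^(at)f(t)} = F(s-a). L{e^t·sin(12t)} = 12/((s-1)² + 144)

Final answer: 12/((s-1)² + 144)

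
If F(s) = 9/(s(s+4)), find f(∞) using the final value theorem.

f(∞) = lim_{s→0} s·9/(s(s+4)) = lim_{s→0} 9/(s+4) = 9/4 = 9/4

Final answer: 9/4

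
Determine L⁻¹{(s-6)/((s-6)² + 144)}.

Using frequency shift: L⁻¹{(s-a)/((s-a)² + b²)} = e^(at)cos(bt). Here a=6, b=12

Final answer: e^(6t)·cos(12t)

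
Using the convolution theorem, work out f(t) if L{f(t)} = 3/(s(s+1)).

3/(s(s+1)) = (3/s)·(1/(s+1)) = L{3}·L{e^(-t)}. By convolution, f(t) = 3*e^(-t) = ∫₀ᵗ 3·e^(-τ) dτ = 3·(1 - e^(-t))/1

Final answer: 3·(1 - e^(-t))/1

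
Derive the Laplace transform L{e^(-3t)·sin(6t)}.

L{e^(at)·sin(ωt)} = ω/((s-a)² + ω²), so L{e^(-3t)·sin(6t)} = 6/((s+3)² + 36)

Final answer: 6/((s+3)² + 36)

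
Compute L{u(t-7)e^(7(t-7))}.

u(t-a)f(t-a) with f(t)=e^(7t). L{e^(7t)} = 1/(s-7). By time shift: e^(-7s)/(s-7)

Final answer: e^(-7s)/(s-7)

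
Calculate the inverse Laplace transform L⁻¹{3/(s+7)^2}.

L⁻¹{n!/(s-a)^(n+1)} = t^n·e^(at) with n=1, a=-7. So L⁻¹{1/(s+7)^2} = t·e^(-7t), and L⁻¹{3/(s+7)^2} = (3/1)·t·e^(-7t) = 3·t·e^(-7t)

Final answer: 3·t·e^(-7t)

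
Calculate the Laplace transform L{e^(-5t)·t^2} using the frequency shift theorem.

L{e^(at)·t^n} = n!/(s-a)^(n+1), so L{e^(-5t)·t^2} = 2/(s+5)^3

Final answer: 2/(s+5)^3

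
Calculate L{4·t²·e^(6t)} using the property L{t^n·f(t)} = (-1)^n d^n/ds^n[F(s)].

L{e^(6t)} = 1/(s-6). d/ds[1/(s-6)] = -1/(s-6)². d²/ds²[1/(s-6)] = 2/(s-6)³. So L{t²·e^(6t)} = (-1)² · 2/(s-6)³ = 2/(s-6)³. Then L{4·t²·e^(6t)} = 4·2/(s-6)³ = 8/(s-6)³

Final answer: 8/(s-6)³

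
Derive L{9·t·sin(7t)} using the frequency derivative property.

L{sin(7t)} = 7/(s² + 49). By L{t·f(t)} = -F'(s): -d/ds[7/(s² + 49)] = -(7)·(-2s)/(s² + 49)² = 14s/(s² + 49)². Then L{9·t·sin(7t)} = 9·14s/(s² + 49)² = 126s/(s² + 49)²

Final answer: 126s/(s² + 49)²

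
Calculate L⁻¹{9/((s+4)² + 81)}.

Form: b/((s-a)² + b²) → e^(at)sin(bt). With a=-4, b=9

Final answer: e^(-4t)·sin(9t)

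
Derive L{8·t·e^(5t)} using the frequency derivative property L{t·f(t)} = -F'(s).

L{e^(5t)} = 1/(s-5). By frequency derivative: L{t·e^(5t)} = -d/ds[1/(s-5)] = -(-1)/(s-5)² = 1/(s-5)². Then L{8·t·e^(5t)} = 8·1/(s-5)² = 8/(s-5)²

Final answer: 8/(s-5)²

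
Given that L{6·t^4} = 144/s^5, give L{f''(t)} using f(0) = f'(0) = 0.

L{f''(t)} = s²F(s) - sf(0) - f'(0) = s²·144/s^5 - 0 - 0 = 144/s^3

Final answer: 144/s^3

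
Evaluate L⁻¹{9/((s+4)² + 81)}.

Form: b/((s-a)² + b²) → e^(at)sin(bt). With a=-4, b=9

Final answer: e^(-4t)·sin(9t)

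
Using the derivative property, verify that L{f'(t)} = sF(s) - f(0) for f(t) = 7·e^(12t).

f'(t) = 84e^(12t). Direct: L{f'(t)} = 84/(s-12). Property: s·7/(s-12) - 7 = (7s - 7(s-12))/(s-12) = 84/(s-12). ✓

Final answer: 84/(s-12)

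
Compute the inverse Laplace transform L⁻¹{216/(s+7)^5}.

L⁻¹{n!/(s-a)^(n+1)} = t^n·e^(at) with n=4, a=-7. So L⁻¹{24/(s+7)^5} = t^4·e^(-7t), and L⁻¹{216/(s+7)^5} = (216/24)·t^4·e^(-7t) = 9·t^4·e^(-7t)

Final answer: 9·t^4·e^(-7t)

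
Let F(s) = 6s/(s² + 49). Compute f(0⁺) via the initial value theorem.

f(0⁺) = lim_{s→∞} s·6s/(s² + 49) = lim_{s→∞} 6s²/(s² + 49) = 6

Final answer: 6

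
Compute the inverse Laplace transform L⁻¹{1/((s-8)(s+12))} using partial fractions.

Decompose: A/(s-8) + B/(s+12). A = 1/20, B = -1/20. f(t) = (e^(8t) - e^(-12t))/20

Final answer: (e^(8t) - e^(-12t))/20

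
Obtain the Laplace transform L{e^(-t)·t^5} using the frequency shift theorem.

L{e^(at)·t^n} = n!/(s-a)^(n+1), so L{e^(-t)·t^5} = 120/(s+1)^6

Final answer: 120/(s+1)^6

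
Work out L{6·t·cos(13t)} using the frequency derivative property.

L{cos(13t)} = s/(s² + 169). Derivative: d/ds[s/(s² + 169)] = [(s² + 169) - s·2s]/(s² + 169)² = (169 - s²)/(s² + 169)². So L{t·cos(13t)} = -F'(s) = (s² - 169)/(s² + 169)². Then L{6·t·cos(13t)} = 6·(s² - 169)/(s² + 169)²

Final answer: 6·(s² - 169)/(s² + 169)²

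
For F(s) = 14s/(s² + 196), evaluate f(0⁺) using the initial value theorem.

f(0⁺) = lim_{s→∞} s·14s/(s² + 196) = lim_{s→∞} 14s²/(s² + 196) = 14

Final answer: 14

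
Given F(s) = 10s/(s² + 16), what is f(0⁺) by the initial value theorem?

f(0⁺) = lim_{s→∞} s·10s/(s² + 16) = lim_{s→∞} 10s²/(s² + 16) = 10

Final answer: 10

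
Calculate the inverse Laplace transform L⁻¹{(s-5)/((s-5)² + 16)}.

Using frequency shift, L⁻¹{(s-5)/((s-5)² + 16)} = e^(5t)·cos(4t)

Final answer: e^(5t)·cos(4t)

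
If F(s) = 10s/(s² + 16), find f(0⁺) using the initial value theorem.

f(0⁺) = lim_{s→∞} s·10s/(s² + 16) = lim_{s→∞} 10s²/(s² + 16) = 10

Final answer: 10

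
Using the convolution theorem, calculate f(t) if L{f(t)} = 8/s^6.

8/s^6 = (8/s)·(1/s^5) = L{8}·L{t^4/24}. By convolution, f(t) = 8*t^4/24 = ∫₀ᵗ 8·τ^4/24 dτ = 8·t^5/120

Final answer: 8·t^5/120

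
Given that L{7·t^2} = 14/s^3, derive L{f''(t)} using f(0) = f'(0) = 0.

L{f''(t)} = s²F(s) - sf(0) - f'(0) = s²·14/s^3 - 0 - 0 = 14/s

Final answer: 14/s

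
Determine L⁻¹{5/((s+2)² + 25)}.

Form: b/((s-a)² + b²) → e^(at)sin(bt). With a=-2, b=5

Final answer: e^(-2t)·sin(5t)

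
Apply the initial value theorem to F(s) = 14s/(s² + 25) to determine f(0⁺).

f(0⁺) = lim_{s→∞} s·14s/(s² + 25) = lim_{s→∞} 14s²/(s² + 25) = 14

Final answer: 14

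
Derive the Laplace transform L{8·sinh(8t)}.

L{sinh(ωt)} = ω/(s² - ω²), so L{sinh(8t)} = 8/(s² - 64). Then L{8·sinh(8t)} = 8·8/(s² - 64) = 64/(s² - 64)

Final answer: 64/(s² - 64)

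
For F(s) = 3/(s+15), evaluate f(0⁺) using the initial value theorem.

f(0⁺) = lim_{s→∞} s·3/(s+15) = lim_{s→∞} 3s/(s+15) = 3

Final answer: 3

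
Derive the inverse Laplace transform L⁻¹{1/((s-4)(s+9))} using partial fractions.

Decompose: A/(s-4) + B/(s+9). A = 1/13, B = -1/13. f(t) = (e^(4t) - e^(-9t))/13

Final answer: (e^(4t) - e^(-9t))/13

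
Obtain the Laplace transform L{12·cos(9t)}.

L{cos(ωt)} = s/(s² + ω²), so L{cos(9t)} = s/(s² + 81). Then L{12·cos(9t)} = 12·s/(s² + 81) = 12s/(s² + 81)

Final answer: 12s/(s² + 81)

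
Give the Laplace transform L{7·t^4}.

L{t^n} = n!/s^(n+1), so L{t^4} = 24/s^5. Then L{7·t^4} = 7·24/s^5 = 168/s^5

Final answer: 168/s^5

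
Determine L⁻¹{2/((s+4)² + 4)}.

Form: b/((s-a)² + b²) → e^(at)sin(bt). With a=-4, b=2

Final answer: e^(-4t)·sin(2t)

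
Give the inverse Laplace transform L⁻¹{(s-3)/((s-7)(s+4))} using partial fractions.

Using partial fractions, f(t) = (4e^(7t) + 7e^(-4t))/11

Final answer: (4e^(7t) + 7e^(-4t))/11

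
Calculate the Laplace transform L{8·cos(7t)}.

L{cos(ωt)} = s/(s² + ω²), so L{cos(7t)} = s/(s² + 49). Then L{8·cos(7t)} = 8·s/(s² + 49) = 8s/(s² + 49)

Final answer: 8s/(s² + 49)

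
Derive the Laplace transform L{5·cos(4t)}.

L{cos(ωt)} = s/(s² + ω²), so L{cos(4t)} = s/(s² + 16). Then L{5·cos(4t)} = 5·s/(s² + 16) = 5s/(s² + 16)

Final answer: 5s/(s² + 16)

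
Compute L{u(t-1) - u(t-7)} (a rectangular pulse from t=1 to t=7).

L{u(t-a)} = e^(-as)/s. L{u(t-1) - u(t-7)} = (e^(-s) - e^(-7s))/s

Final answer: (e^(-s) - e^(-7s))/s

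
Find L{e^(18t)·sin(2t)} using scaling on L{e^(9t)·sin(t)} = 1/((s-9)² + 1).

Scaling with a=2: L{e^(18t)·sin(2t)} = (1/2) · 1/((s/2-9)² + 1). Simplifying: 2/((s-18)² + 4)

Final answer: 2/((s-18)² + 4)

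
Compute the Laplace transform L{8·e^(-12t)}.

L{e^(at)} = 1/(s-a), so L{e^(-12t)} = 1/(s+12). Then L{8·e^(-12t)} = 8/(s+12)

Final answer: 8/(s+12)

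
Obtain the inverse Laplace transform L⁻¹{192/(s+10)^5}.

L⁻¹{n!/(s-a)^(n+1)} = t^n·e^(at) with n=4, a=-10. So L⁻¹{24/(s+10)^5} = t^4·e^(-10t), and L⁻¹{192/(s+10)^5} = (192/24)·t^4·e^(-10t) = 8·t^4·e^(-10t)

Final answer: 8·t^4·e^(-10t)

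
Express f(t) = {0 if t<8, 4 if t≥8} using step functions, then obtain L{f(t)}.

f(t) = 4·u(t-8). L{u(t-8)} = e^(-8s)/s, so L{f(t)} = 4·e^(-8s)/s

Final answer: 4·e^(-8s)/s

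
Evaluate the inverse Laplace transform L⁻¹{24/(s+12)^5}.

L⁻¹{n!/(s-a)^(n+1)} = t^n·e^(at), so L⁻¹{24/(s+12)^5} = t^4·e^(-12t)

Final answer: t^4·e^(-12t)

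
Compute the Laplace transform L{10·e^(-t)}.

L{e^(at)} = 1/(s-a), so L{e^(-t)} = 1/(s+1). Then L{10·e^(-t)} = 10/(s+1)

Final answer: 10/(s+1)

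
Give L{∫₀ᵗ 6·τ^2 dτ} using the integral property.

L{∫₀ᵗ f(τ)dτ} = F(s)/s with f(t) = 6t^2. F(s) = 12/s^3, so L{∫₀ᵗ 6·τ^2 dτ} = (12/s^3)/s = 12/s^4. (Check: ∫₀ᵗ 6·τ^2 dτ = 6t^3/3.)

Final answer: 12/s^4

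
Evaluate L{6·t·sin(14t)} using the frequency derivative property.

L{sin(14t)} = 14/(s² + 196). By L{t·f(t)} = -F'(s): -d/ds[14/(s² + 196)] = -(14)·(-2s)/(s² + 196)² = 28s/(s² + 196)². Then L{6·t·sin(14t)} = 6·28s/(s² + 196)² = 168s/(s² + 196)²

Final answer: 168s/(s² + 196)²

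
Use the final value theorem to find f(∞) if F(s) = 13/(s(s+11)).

f(∞) = lim_{s→0} s·13/(s(s+11)) = lim_{s→0} 13/(s+11) = 13/11 = 13/11

Final answer: 13/11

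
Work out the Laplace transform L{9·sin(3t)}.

L{sin(ωt)} = ω/(s² + ω²), so L{sin(3t)} = 3/(s² + 9). Then L{9·sin(3t)} = 9·3/(s² + 9) = 27/(s² + 9)

Final answer: 27/(s² + 9)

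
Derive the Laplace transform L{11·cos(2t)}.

L{cos(ωt)} = s/(s² + ω²), so L{cos(2t)} = s/(s² + 4). Then L{11·cos(2t)} = 11·s/(s² + 4) = 11s/(s² + 4)

Final answer: 11s/(s² + 4)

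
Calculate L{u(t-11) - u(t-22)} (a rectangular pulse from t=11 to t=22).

L{u(t-a)} = e^(-as)/s. L{u(t-11) - u(t-22)} = (e^(-11s) - e^(-22s))/s

Final answer: (e^(-11s) - e^(-22s))/s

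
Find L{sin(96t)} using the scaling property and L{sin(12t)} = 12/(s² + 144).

Using L{f(at)} = (1/a)F(s/a) with a=8: L{sin(96t)} = (1/8) · 12/((s/8)² + 144) = (1/8) · 12·64/(s² + 9216) = 96/(s² + 9216)

Final answer: 96/(s² + 9216)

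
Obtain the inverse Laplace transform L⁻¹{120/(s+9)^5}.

L⁻¹{n!/(s-a)^(n+1)} = t^n·e^(at) with n=4, a=-9. So L⁻¹{24/(s+9)^5} = t^4·e^(-9t), and L⁻¹{120/(s+9)^5} = (120/24)·t^4·e^(-9t) = 5·t^4·e^(-9t)

Final answer: 5·t^4·e^(-9t)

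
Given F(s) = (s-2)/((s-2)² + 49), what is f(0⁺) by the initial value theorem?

f(0⁺) = lim_{s→∞} sF(s) = lim_{s→∞} s(s-2)/((s-2)² + 49) = 1

Final answer: 1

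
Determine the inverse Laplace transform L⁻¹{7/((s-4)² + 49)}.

Using frequency shift, L⁻¹{7/((s-4)² + 49)} = e^(4t)·sin(7t)

Final answer: e^(4t)·sin(7t)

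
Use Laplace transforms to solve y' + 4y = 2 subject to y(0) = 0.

sY + 4Y = 2/s. Y = 2/(s(s+4)). Partial fractions: Y = 1/2/s - 1/2/(s+4)

Final answer: y(t) = 1/2(1 - e^(-4t))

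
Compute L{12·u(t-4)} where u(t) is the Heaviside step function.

L{u(t-a)} = e^(-as)/s. Here a=4, so L{u(t-4)} = e^(-4s)/s, and L{12·u(t-4)} = 12·e^(-4s)/s

Final answer: 12·e^(-4s)/s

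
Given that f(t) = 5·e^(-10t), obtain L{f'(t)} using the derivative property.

f(0) = 5, F(s) = 5/(s+10). L{f'(t)} = s·F(s) - f(0) = 5s/(s+10) - 5 = (5s - 5(s+10))/(s+10) = -50/(s+10)

Final answer: -50/(s+10)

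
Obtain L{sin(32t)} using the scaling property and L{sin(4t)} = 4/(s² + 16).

Using L{f(at)} = (1/a)F(s/a) with a=8: L{sin(32t)} = (1/8) · 4/((s/8)² + 16) = (1/8) · 4·64/(s² + 1024) = 32/(s² + 1024)

Final answer: 32/(s² + 1024)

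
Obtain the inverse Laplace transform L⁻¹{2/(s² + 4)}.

L⁻¹{2/(s² + 4)} = sin(2t)

Final answer: sin(2t)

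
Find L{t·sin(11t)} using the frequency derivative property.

L{sin(11t)} = 11/(s² + 121). By L{t·f(t)} = -F'(s): -d/ds[11/(s² + 121)] = -(11)·(-2s)/(s² + 121)² = 22s/(s² + 121)²

Final answer: 22s/(s² + 121)²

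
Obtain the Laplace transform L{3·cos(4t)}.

L{cos(ωt)} = s/(s² + ω²), so L{cos(4t)} = s/(s² + 16). Then L{3·cos(4t)} = 3·s/(s² + 16) = 3s/(s² + 16)

Final answer: 3s/(s² + 16)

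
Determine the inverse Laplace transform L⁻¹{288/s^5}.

L⁻¹{n!/s^(n+1)} = t^n with n=4. So L⁻¹{24/s^5} = t^4, and L⁻¹{288/s^5} = (288/24)·t^4 = 12·t^4

Final answer: 12·t^4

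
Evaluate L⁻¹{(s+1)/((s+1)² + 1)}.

Using frequency shift: L⁻¹{(s-a)/((s-a)² + b²)} = e^(at)cos(bt). Here a=-1, b=1

Final answer: e^(-t)·cos(t)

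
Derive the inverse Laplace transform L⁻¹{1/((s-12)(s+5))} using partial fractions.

Decompose: A/(s-12) + B/(s+5). A = 1/17, B = -1/17. f(t) = (e^(12t) - e^(-5t))/17

Final answer: (e^(12t) - e^(-5t))/17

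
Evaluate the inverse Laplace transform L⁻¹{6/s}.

L⁻¹{c/s} = c, so L⁻¹{6/s} = 6

Final answer: 6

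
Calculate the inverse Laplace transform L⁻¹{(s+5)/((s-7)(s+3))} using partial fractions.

Using partial fractions, f(t) = (12e^(7t) - 2e^(-3t))/10

Final answer: (12e^(7t) - 2e^(-3t))/10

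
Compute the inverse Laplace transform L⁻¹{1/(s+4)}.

L⁻¹{1/(s-a)} = e^(at), so L⁻¹{1/(s+4)} = e^(-4t)

Final answer: e^(-4t)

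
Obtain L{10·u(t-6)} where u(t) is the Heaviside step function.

L{u(t-a)} = e^(-as)/s. Here a=6, so L{u(t-6)} = e^(-6s)/s, and L{10·u(t-6)} = 10·e^(-6s)/s

Final answer: 10·e^(-6s)/s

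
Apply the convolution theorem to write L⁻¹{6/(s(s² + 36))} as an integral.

6/(s(s² + 36)) = (1/s)·(6/(s² + 36)) = L{1}·L{sin(6t)}. So f(t) = 1*(sin(6t)) = ∫₀ᵗ sin(6τ) dτ

Final answer: ∫₀ᵗ sin(6τ) dτ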